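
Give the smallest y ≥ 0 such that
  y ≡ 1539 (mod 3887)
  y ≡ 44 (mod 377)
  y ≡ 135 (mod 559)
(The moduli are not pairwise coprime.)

4222821

gcd(3887, 377) = 13 and 13 | (44 − 1539), so the pair is consistent; merging gives y ≡ 52070 (mod 112723), where 112723 = lcm(3887, 377).
gcd(112723, 559) = 13 and 13 | (135 − 52070), so the pair is consistent; merging gives y ≡ 4222821 (mod 4847089), where 4847089 = lcm(112723, 559).
The solution is unique modulo lcm(3887, 377, 559) = 4847089.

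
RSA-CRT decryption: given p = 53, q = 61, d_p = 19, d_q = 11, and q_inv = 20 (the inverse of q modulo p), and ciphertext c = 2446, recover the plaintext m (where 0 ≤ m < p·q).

m₁ = c^(d_p) mod p: c ≡ 8 (mod 53), and 8^19 mod 53 = 32.
m₂ = c^(d_q) mod q: c ≡ 6 (mod 61), and 6^11 mod 61 = 44.
h = q_inv·(m₁ − m₂) mod p = 20·(32 − 44) mod 53 = 25.
m = m₂ + h·q = 44 + 25·61 = 1569.

1569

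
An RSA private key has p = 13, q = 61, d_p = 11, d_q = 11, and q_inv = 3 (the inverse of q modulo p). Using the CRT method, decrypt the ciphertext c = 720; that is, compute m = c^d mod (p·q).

229

m₁ = c^(d_p) mod p: c ≡ 5 (mod 13), and 5^11 mod 13 = 8.
m₂ = c^(d_q) mod q: c ≡ 49 (mod 61), and 49^11 mod 61 = 46.
h = q_inv·(m₁ − m₂) mod p = 3·(8 − 46) mod 13 = 3.
m = m₂ + h·q = 46 + 3·61 = 229.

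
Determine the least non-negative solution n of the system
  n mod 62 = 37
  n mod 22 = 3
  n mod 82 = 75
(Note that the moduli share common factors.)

20001

gcd(62, 22) = 2 and 2 | (3 − 37), so the pair is consistent; merging gives n ≡ 223 (mod 682), where 682 = lcm(62, 22).
gcd(682, 82) = 2 and 2 | (75 − 223), so the pair is consistent; merging gives n ≡ 20001 (mod 27962), where 27962 = lcm(682, 82).
The solution is unique modulo lcm(62, 22, 82) = 27962.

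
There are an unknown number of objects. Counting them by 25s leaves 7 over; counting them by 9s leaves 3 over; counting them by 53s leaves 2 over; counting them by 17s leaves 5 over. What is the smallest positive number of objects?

180732

Combine the congruences pairwise.
From N ≡ 7 (mod 25) write N = 7 + 25t. Substituting into N ≡ 3 (mod 9) gives 25t ≡ 5 (mod 9), and since 7⁻¹ ≡ 4 (mod 9), t ≡ 2. Hence N ≡ 7 + 25·2 = 57 (mod 225).
From N ≡ 57 (mod 225) write N = 57 + 225t. Substituting into N ≡ 2 (mod 53) gives 225t ≡ 51 (mod 53), and since 13⁻¹ ≡ 49 (mod 53), t ≡ 8. Hence N ≡ 57 + 225·8 = 1857 (mod 11925).
From N ≡ 1857 (mod 11925) write N = 1857 + 11925t. Substituting into N ≡ 5 (mod 17) gives 11925t ≡ 1 (mod 17), and since 8⁻¹ ≡ 15 (mod 17), t ≡ 15. Hence N ≡ 1857 + 11925·15 = 180732 (mod 202725).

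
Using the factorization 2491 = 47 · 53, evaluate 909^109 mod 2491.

Mod 47: 909 ≡ 16; by Fermat, exponent reduces to 109 mod 46 = 17; 16^17 ≡ 24 (mod 47).
Mod 53: 909 ≡ 8; by Fermat, exponent reduces to 109 mod 52 = 5; 8^5 ≡ 14 (mod 53).
Combine by CRT: x ≡ 24 (mod 47), x ≡ 14 (mod 53) ⇒ x ≡ 1763 (mod 2491).

1763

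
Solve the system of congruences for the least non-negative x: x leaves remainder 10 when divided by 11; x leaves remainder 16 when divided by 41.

Combine the congruences pairwise.
From x ≡ 10 (mod 11) write x = 10 + 11t. Substituting into x ≡ 16 (mod 41) gives 11t ≡ 6 (mod 41), and since 11⁻¹ ≡ 15 (mod 41), t ≡ 8. Hence x ≡ 10 + 11·8 = 98 (mod 451).

98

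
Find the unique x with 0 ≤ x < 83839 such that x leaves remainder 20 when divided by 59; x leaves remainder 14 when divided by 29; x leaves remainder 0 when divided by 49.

From x ≡ 20 (mod 59) write x = 20 + 59t. Substituting into x ≡ 14 (mod 29) gives 59t ≡ 23 (mod 29), and since 1⁻¹ ≡ 1 (mod 29), t ≡ 23. Hence x ≡ 20 + 59·23 = 1377 (mod 1711).
From x ≡ 1377 (mod 1711) write x = 1377 + 1711t. Substituting into x ≡ 0 (mod 49) gives 1711t ≡ 44 (mod 49), and since 45⁻¹ ≡ 12 (mod 49), t ≡ 38. Hence x ≡ 1377 + 1711·38 = 66395 (mod 83839).

66395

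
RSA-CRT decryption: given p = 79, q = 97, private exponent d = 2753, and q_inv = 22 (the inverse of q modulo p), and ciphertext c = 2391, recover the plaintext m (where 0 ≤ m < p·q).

4525

d_p = d mod (p−1) = 2753 mod 78 = 23; d_q = d mod (q−1) = 65.
m₁ = c^(d_p) mod p: c ≡ 21 (mod 79), and 21^23 mod 79 = 22.
m₂ = c^(d_q) mod q: c ≡ 63 (mod 97), and 63^65 mod 97 = 63.
h = q_inv·(m₁ − m₂) mod p = 22·(22 − 63) mod 79 = 46.
m = m₂ + h·q = 63 + 46·97 = 4525.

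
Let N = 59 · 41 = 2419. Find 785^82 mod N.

Mod 59: 785 ≡ 18; by Fermat, exponent reduces to 82 mod 58 = 24; 18^24 ≡ 26 (mod 59).
Mod 41: 785 ≡ 6; by Fermat, exponent reduces to 82 mod 40 = 2; 6^2 ≡ 36 (mod 41).
Combine by CRT: x ≡ 26 (mod 59), x ≡ 36 (mod 41) ⇒ x ≡ 2209 (mod 2419).

2209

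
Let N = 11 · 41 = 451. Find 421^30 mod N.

155

Mod 11: 421 ≡ 3; since 10 | 30, by Fermat 3^30 ≡ 1 (mod 11).
Mod 41: 421 ≡ 11; 11^30 ≡ 32 (mod 41).
Combine by CRT: x ≡ 1 (mod 11), x ≡ 32 (mod 41) ⇒ x ≡ 155 (mod 451).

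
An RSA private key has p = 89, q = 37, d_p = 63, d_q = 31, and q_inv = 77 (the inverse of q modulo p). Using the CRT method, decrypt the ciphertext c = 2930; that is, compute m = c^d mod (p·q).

1661

m₁ = c^(d_p) mod p: c ≡ 82 (mod 89), and 82^63 mod 89 = 59.
m₂ = c^(d_q) mod q: c ≡ 7 (mod 37), and 7^31 mod 37 = 33.
h = q_inv·(m₁ − m₂) mod p = 77·(59 − 33) mod 89 = 44.
m = m₂ + h·q = 33 + 44·37 = 1661.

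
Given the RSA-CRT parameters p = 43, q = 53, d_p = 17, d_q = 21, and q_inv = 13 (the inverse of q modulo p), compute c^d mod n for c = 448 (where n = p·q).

334

m₁ = c^(d_p) mod p: c ≡ 18 (mod 43), and 18^17 mod 43 = 33.
m₂ = c^(d_q) mod q: c ≡ 24 (mod 53), and 24^21 mod 53 = 16.
h = q_inv·(m₁ − m₂) mod p = 13·(33 − 16) mod 43 = 6.
m = m₂ + h·q = 16 + 6·53 = 334.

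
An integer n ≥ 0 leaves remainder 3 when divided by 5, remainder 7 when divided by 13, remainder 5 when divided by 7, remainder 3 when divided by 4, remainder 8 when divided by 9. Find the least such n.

10043

The moduli are pairwise coprime; M = 5·13·7·4·9 = 16380.
M/5 = 3276; 3276 ≡ 1 (mod 5), inverse 1.
M/13 = 1260; 1260 ≡ 12 (mod 13); 12·12 ≡ 1, so inverse 12.
M/7 = 2340; 2340 ≡ 2 (mod 7); 2·4 ≡ 1, so inverse 4.
M/4 = 4095; 4095 ≡ 3 (mod 4); 3·3 ≡ 1, so inverse 3.
M/9 = 1820; 1820 ≡ 2 (mod 9); 2·5 ≡ 1, so inverse 5.
n ≡ 3·3276·1 + 7·1260·12 + 5·2340·4 + 3·4095·3 + 8·1820·5 = 272123.
272123 mod 16380 = 10043.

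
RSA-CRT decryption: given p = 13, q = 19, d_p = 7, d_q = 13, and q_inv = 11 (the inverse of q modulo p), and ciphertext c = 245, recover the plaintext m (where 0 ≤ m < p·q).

m₁ = c^(d_p) mod p: c ≡ 11 (mod 13), and 11^7 mod 13 = 2.
m₂ = c^(d_q) mod q: c ≡ 17 (mod 19), and 17^13 mod 19 = 16.
h = q_inv·(m₁ − m₂) mod p = 11·(2 − 16) mod 13 = 2.
m = m₂ + h·q = 16 + 2·19 = 54.

54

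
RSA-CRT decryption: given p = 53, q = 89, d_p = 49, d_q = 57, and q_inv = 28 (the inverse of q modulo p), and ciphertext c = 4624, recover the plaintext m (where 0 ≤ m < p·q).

m₁ = c^(d_p) mod p: c ≡ 13 (mod 53), and 13^49 mod 53 = 42.
m₂ = c^(d_q) mod q: c ≡ 85 (mod 89), and 85^57 mod 89 = 73.
h = q_inv·(m₁ − m₂) mod p = 28·(42 − 73) mod 53 = 33.
m = m₂ + h·q = 73 + 33·89 = 3010.

3010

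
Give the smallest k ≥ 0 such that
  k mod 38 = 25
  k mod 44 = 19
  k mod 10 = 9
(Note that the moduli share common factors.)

899

Combine the congruences pairwise.
gcd(38, 44) = 2 and 2 | (19 − 25), so the pair is consistent; merging gives k ≡ 63 (mod 836), where 836 = lcm(38, 44).
gcd(836, 10) = 2 and 2 | (9 − 63), so the pair is consistent; merging gives k ≡ 899 (mod 4180), where 4180 = lcm(836, 10).
The solution is unique modulo lcm(38, 44, 10) = 4180.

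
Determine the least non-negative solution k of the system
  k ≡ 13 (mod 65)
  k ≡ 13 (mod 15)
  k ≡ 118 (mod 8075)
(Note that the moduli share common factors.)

48568

gcd(65, 15) = 5 and 5 | (13 − 13), so the pair is consistent; merging gives k ≡ 13 (mod 195), where 195 = lcm(65, 15).
gcd(195, 8075) = 5 and 5 | (118 − 13), so the pair is consistent; merging gives k ≡ 48568 (mod 314925), where 314925 = lcm(195, 8075).
The solution is unique modulo lcm(65, 15, 8075) = 314925.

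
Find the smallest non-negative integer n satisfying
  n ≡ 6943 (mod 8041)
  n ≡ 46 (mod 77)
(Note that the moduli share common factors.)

14984

gcd(8041, 77) = 11 and 11 | (46 − 6943), so the pair is consistent; merging gives n ≡ 14984 (mod 56287), where 56287 = lcm(8041, 77).
The solution is unique modulo lcm(8041, 77) = 56287.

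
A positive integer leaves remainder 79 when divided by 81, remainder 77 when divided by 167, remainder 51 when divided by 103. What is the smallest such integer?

From t ≡ 79 (mod 81) write t = 79 + 81s. Substituting into t ≡ 77 (mod 167) gives 81s ≡ 165 (mod 167), and since 81⁻¹ ≡ 33 (mod 167), s ≡ 101. Hence t ≡ 79 + 81·101 = 8260 (mod 13527).
From t ≡ 8260 (mod 13527) write t = 8260 + 13527s. Substituting into t ≡ 51 (mod 103) gives 13527s ≡ 31 (mod 103), and since 34⁻¹ ≡ 100 (mod 103), s ≡ 10. Hence t ≡ 8260 + 13527·10 = 143530 (mod 1393281).

143530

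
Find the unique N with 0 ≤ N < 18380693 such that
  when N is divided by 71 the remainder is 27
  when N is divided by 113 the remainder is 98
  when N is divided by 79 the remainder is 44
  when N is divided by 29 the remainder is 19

10044894

The moduli are pairwise coprime; M = 71·113·79·29 = 18380693.
M/71 = 258883; 258883 ≡ 17 (mod 71); 17·46 ≡ 1, so inverse 46.
M/113 = 162661; 162661 ≡ 54 (mod 113); 54·90 ≡ 1, so inverse 90.
M/79 = 232667; 232667 ≡ 12 (mod 79); 12·33 ≡ 1, so inverse 33.
M/29 = 633817; 633817 ≡ 22 (mod 29); 22·4 ≡ 1, so inverse 4.
N ≡ 27·258883·46 + 98·162661·90 + 44·232667·33 + 19·633817·4 = 2142205282.
2142205282 mod 18380693 = 10044894.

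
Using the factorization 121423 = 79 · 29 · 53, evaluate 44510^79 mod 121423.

Mod 79: 44510 ≡ 33; by Fermat, exponent reduces to 79 mod 78 = 1; 33^1 ≡ 33 (mod 79).
Mod 29: 44510 ≡ 24; by Fermat, exponent reduces to 79 mod 28 = 23; 24^23 ≡ 25 (mod 29).
Mod 53: 44510 ≡ 43; by Fermat, exponent reduces to 79 mod 52 = 27; 43^27 ≡ 43 (mod 53).
Combine by CRT: x ≡ 33 (mod 79), x ≡ 25 (mod 29), x ≡ 43 (mod 53) ⇒ x ≡ 78006 (mod 121423).

78006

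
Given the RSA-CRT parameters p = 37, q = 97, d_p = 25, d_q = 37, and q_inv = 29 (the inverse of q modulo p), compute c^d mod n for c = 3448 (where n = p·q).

m₁ = c^(d_p) mod p: c ≡ 7 (mod 37), and 7^25 mod 37 = 34.
m₂ = c^(d_q) mod q: c ≡ 53 (mod 97), and 53^37 mod 97 = 95.
h = q_inv·(m₁ − m₂) mod p = 29·(34 − 95) mod 37 = 7.
m = m₂ + h·q = 95 + 7·97 = 774.

774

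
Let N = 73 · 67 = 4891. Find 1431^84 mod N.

Mod 73: 1431 ≡ 44; by Fermat, exponent reduces to 84 mod 72 = 12; 44^12 ≡ 65 (mod 73).
Mod 67: 1431 ≡ 24; by Fermat, exponent reduces to 84 mod 66 = 18; 24^18 ≡ 25 (mod 67).
Combine by CRT: x ≡ 65 (mod 73), x ≡ 25 (mod 67) ⇒ x ≡ 2839 (mod 4891).

2839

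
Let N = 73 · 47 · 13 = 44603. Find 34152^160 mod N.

14418

Mod 73: 34152 ≡ 61; by Fermat, exponent reduces to 160 mod 72 = 16; 61^16 ≡ 37 (mod 73).
Mod 47: 34152 ≡ 30; by Fermat, exponent reduces to 160 mod 46 = 22; 30^22 ≡ 36 (mod 47).
Mod 13: 34152 ≡ 1; by Fermat, exponent reduces to 160 mod 12 = 4; 1^4 ≡ 1 (mod 13).
Combine by CRT: x ≡ 37 (mod 73), x ≡ 36 (mod 47), x ≡ 1 (mod 13) ⇒ x ≡ 14418 (mod 44603).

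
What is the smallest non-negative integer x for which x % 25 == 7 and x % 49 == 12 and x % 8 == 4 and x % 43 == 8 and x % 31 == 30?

10039132

The moduli are pairwise coprime; N = 25·49·8·43·31 = 13063400.
N/25 = 522536; 522536 ≡ 11 (mod 25); 11·16 ≡ 1, so inverse 16.
N/49 = 266600; 266600 ≡ 40 (mod 49); 40·38 ≡ 1, so inverse 38.
N/8 = 1632925; 1632925 ≡ 5 (mod 8); 5·5 ≡ 1, so inverse 5.
N/43 = 303800; 303800 ≡ 5 (mod 43); 5·26 ≡ 1, so inverse 26.
N/31 = 421400; 421400 ≡ 17 (mod 31); 17·11 ≡ 1, so inverse 11.
x ≡ 7·522536·16 + 12·266600·38 + 4·1632925·5 + 8·303800·26 + 30·421400·11 = 415004532.
415004532 mod 13063400 = 10039132.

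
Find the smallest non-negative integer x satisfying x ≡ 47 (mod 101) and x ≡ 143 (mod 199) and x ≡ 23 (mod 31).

The moduli are pairwise coprime; N = 101·199·31 = 623069.
N/101 = 6169; 6169 ≡ 8 (mod 101); 8·38 ≡ 1, so inverse 38.
N/199 = 3131; 3131 ≡ 146 (mod 199); 146·15 ≡ 1, so inverse 15.
N/31 = 20099; 20099 ≡ 11 (mod 31); 11·17 ≡ 1, so inverse 17.
x ≡ 47·6169·38 + 143·3131·15 + 23·20099·17 = 25592538.
25592538 mod 623069 = 46709.

46709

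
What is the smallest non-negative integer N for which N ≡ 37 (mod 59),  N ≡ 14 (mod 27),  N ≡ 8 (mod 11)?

16970

The moduli are pairwise coprime; M = 59·27·11 = 17523.
M/59 = 297; 297 ≡ 2 (mod 59); 2·30 ≡ 1, so inverse 30.
M/27 = 649; 649 ≡ 1 (mod 27), inverse 1.
M/11 = 1593; 1593 ≡ 9 (mod 11); 9·5 ≡ 1, so inverse 5.
N ≡ 37·297·30 + 14·649·1 + 8·1593·5 = 402476.
402476 mod 17523 = 16970.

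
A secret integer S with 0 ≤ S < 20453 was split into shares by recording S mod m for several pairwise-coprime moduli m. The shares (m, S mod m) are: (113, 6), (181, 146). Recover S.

Combine the congruences pairwise.
From S ≡ 6 (mod 113) write S = 6 + 113t. Substituting into S ≡ 146 (mod 181) gives 113t ≡ 140 (mod 181), and since 113⁻¹ ≡ 173 (mod 181), t ≡ 147. Hence S ≡ 6 + 113·147 = 16617 (mod 20453).

16617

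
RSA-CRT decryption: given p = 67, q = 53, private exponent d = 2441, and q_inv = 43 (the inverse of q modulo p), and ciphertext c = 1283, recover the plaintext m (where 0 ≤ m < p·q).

d_p = d mod (p−1) = 2441 mod 66 = 65; d_q = d mod (q−1) = 49.
m₁ = c^(d_p) mod p: c ≡ 10 (mod 67), and 10^65 mod 67 = 47.
m₂ = c^(d_q) mod q: c ≡ 11 (mod 53), and 11^49 mod 53 = 9.
h = q_inv·(m₁ − m₂) mod p = 43·(47 − 9) mod 67 = 26.
m = m₂ + h·q = 9 + 26·53 = 1387.

1387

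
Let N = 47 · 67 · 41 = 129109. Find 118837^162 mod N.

29020

Mod 47: 118837 ≡ 21; by Fermat, exponent reduces to 162 mod 46 = 24; 21^24 ≡ 21 (mod 47).
Mod 67: 118837 ≡ 46; by Fermat, exponent reduces to 162 mod 66 = 30; 46^30 ≡ 9 (mod 67).
Mod 41: 118837 ≡ 19; by Fermat, exponent reduces to 162 mod 40 = 2; 19^2 ≡ 33 (mod 41).
Combine by CRT: x ≡ 21 (mod 47), x ≡ 9 (mod 67), x ≡ 33 (mod 41) ⇒ x ≡ 29020 (mod 129109).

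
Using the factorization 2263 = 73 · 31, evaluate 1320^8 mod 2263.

Mod 73: 1320 ≡ 6; 6^8 ≡ 32 (mod 73).
Mod 31: 1320 ≡ 18; 18^8 ≡ 7 (mod 31).
Combine by CRT: x ≡ 32 (mod 73), x ≡ 7 (mod 31) ⇒ x ≡ 689 (mod 2263).

689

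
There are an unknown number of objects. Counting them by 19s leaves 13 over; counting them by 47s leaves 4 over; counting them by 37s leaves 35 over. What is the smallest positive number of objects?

The moduli are pairwise coprime; M = 19·47·37 = 33041.
M/19 = 1739; 1739 ≡ 10 (mod 19); 10·2 ≡ 1, so inverse 2.
M/47 = 703; 703 ≡ 45 (mod 47); 45·23 ≡ 1, so inverse 23.
M/37 = 893; 893 ≡ 5 (mod 37); 5·15 ≡ 1, so inverse 15.
N ≡ 13·1739·2 + 4·703·23 + 35·893·15 = 578715.
578715 mod 33041 = 17018.

17018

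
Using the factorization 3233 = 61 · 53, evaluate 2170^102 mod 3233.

2126

Mod 61: 2170 ≡ 35; by Fermat, exponent reduces to 102 mod 60 = 42; 35^42 ≡ 52 (mod 61).
Mod 53: 2170 ≡ 50; by Fermat, exponent reduces to 102 mod 52 = 50; 50^50 ≡ 6 (mod 53).
Combine by CRT: x ≡ 52 (mod 61), x ≡ 6 (mod 53) ⇒ x ≡ 2126 (mod 3233).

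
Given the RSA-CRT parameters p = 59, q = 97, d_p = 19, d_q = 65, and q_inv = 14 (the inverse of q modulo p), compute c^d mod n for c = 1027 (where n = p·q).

m₁ = c^(d_p) mod p: c ≡ 24 (mod 59), and 24^19 mod 59 = 56.
m₂ = c^(d_q) mod q: c ≡ 57 (mod 97), and 57^65 mod 97 = 82.
h = q_inv·(m₁ − m₂) mod p = 14·(56 − 82) mod 59 = 49.
m = m₂ + h·q = 82 + 49·97 = 4835.

4835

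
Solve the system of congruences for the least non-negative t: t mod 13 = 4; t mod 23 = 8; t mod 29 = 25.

The moduli are pairwise coprime; N = 13·23·29 = 8671.
N/13 = 667; 667 ≡ 4 (mod 13); 4·10 ≡ 1, so inverse 10.
N/23 = 377; 377 ≡ 9 (mod 23); 9·18 ≡ 1, so inverse 18.
N/29 = 299; 299 ≡ 9 (mod 29); 9·13 ≡ 1, so inverse 13.
t ≡ 4·667·10 + 8·377·18 + 25·299·13 = 178143.
178143 mod 8671 = 4723.

4723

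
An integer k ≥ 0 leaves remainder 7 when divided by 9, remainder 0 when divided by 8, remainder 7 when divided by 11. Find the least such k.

304

The moduli are pairwise coprime; N = 9·8·11 = 792.
N/9 = 88; 88 ≡ 7 (mod 9); 7·4 ≡ 1, so inverse 4.
N/8 = 99; 99 ≡ 3 (mod 8); 3·3 ≡ 1, so inverse 3.
N/11 = 72; 72 ≡ 6 (mod 11); 6·2 ≡ 1, so inverse 2.
k ≡ 7·88·4 + 0·99·3 + 7·72·2 = 3472.
3472 mod 792 = 304.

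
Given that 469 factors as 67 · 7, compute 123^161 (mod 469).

Mod 67: 123 ≡ 56; by Fermat, exponent reduces to 161 mod 66 = 29; 56^29 ≡ 23 (mod 67).
Mod 7: 123 ≡ 4; by Fermat, exponent reduces to 161 mod 6 = 5; 4^5 ≡ 2 (mod 7).
Combine by CRT: x ≡ 23 (mod 67), x ≡ 2 (mod 7) ⇒ x ≡ 23 (mod 469).

23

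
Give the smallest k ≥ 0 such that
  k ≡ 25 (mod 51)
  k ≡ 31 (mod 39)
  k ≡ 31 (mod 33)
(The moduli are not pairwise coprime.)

3034

gcd(51, 39) = 3 and 3 | (31 − 25), so the pair is consistent; merging gives k ≡ 382 (mod 663), where 663 = lcm(51, 39).
gcd(663, 33) = 3 and 3 | (31 − 382), so the pair is consistent; merging gives k ≡ 3034 (mod 7293), where 7293 = lcm(663, 33).
The solution is unique modulo lcm(51, 39, 33) = 7293.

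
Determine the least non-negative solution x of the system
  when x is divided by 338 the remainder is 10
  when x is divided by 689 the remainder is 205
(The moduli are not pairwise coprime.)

gcd(338, 689) = 13 and 13 | (205 − 10), so the pair is consistent; merging gives x ≡ 7784 (mod 17914), where 17914 = lcm(338, 689).
The solution is unique modulo lcm(338, 689) = 17914.

7784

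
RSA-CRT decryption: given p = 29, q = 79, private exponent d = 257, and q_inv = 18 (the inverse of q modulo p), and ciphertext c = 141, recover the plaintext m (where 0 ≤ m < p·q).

d_p = d mod (p−1) = 257 mod 28 = 5; d_q = d mod (q−1) = 23.
m₁ = c^(d_p) mod p: c ≡ 25 (mod 29), and 25^5 mod 29 = 20.
m₂ = c^(d_q) mod q: c ≡ 62 (mod 79), and 62^23 mod 79 = 21.
h = q_inv·(m₁ − m₂) mod p = 18·(20 − 21) mod 29 = 11.
m = m₂ + h·q = 21 + 11·79 = 890.

890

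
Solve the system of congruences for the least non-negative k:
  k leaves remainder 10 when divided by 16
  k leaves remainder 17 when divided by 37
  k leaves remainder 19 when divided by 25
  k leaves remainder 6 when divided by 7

74794

The moduli are pairwise coprime; N = 16·37·25·7 = 103600.
N/16 = 6475; 6475 ≡ 11 (mod 16); 11·3 ≡ 1, so inverse 3.
N/37 = 2800; 2800 ≡ 25 (mod 37); 25·3 ≡ 1, so inverse 3.
N/25 = 4144; 4144 ≡ 19 (mod 25); 19·4 ≡ 1, so inverse 4.
N/7 = 14800; 14800 ≡ 2 (mod 7); 2·4 ≡ 1, so inverse 4.
k ≡ 10·6475·3 + 17·2800·3 + 19·4144·4 + 6·14800·4 = 1007194.
1007194 mod 103600 = 74794.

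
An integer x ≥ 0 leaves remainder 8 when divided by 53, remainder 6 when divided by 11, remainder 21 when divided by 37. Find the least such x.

14636

From x ≡ 8 (mod 53) write x = 8 + 53t. Substituting into x ≡ 6 (mod 11) gives 53t ≡ 9 (mod 11), and since 9⁻¹ ≡ 5 (mod 11), t ≡ 1. Hence x ≡ 8 + 53·1 = 61 (mod 583).
From x ≡ 61 (mod 583) write x = 61 + 583t. Substituting into x ≡ 21 (mod 37) gives 583t ≡ 34 (mod 37), and since 28⁻¹ ≡ 4 (mod 37), t ≡ 25. Hence x ≡ 61 + 583·25 = 14636 (mod 21571).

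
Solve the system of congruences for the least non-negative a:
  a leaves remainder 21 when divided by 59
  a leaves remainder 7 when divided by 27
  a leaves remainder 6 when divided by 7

From a ≡ 21 (mod 59) write a = 21 + 59t. Substituting into a ≡ 7 (mod 27) gives 59t ≡ 13 (mod 27), and since 5⁻¹ ≡ 11 (mod 27), t ≡ 8. Hence a ≡ 21 + 59·8 = 493 (mod 1593).
From a ≡ 493 (mod 1593) write a = 493 + 1593t. Substituting into a ≡ 6 (mod 7) gives 1593t ≡ 3 (mod 7), and since 4⁻¹ ≡ 2 (mod 7), t ≡ 6. Hence a ≡ 493 + 1593·6 = 10051 (mod 11151).

10051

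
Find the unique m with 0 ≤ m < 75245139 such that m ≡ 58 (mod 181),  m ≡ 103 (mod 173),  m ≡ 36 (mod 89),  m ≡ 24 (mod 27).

The moduli are pairwise coprime; N = 181·173·89·27 = 75245139.
N/181 = 415719; 415719 ≡ 143 (mod 181); 143·100 ≡ 1, so inverse 100.
N/173 = 434943; 434943 ≡ 21 (mod 173); 21·33 ≡ 1, so inverse 33.
N/89 = 845451; 845451 ≡ 40 (mod 89); 40·69 ≡ 1, so inverse 69.
N/27 = 2786857; 2786857 ≡ 25 (mod 27); 25·13 ≡ 1, so inverse 13.
m ≡ 58·415719·100 + 103·434943·33 + 36·845451·69 + 24·2786857·13 = 6859141125.
6859141125 mod 75245139 = 11833476.

11833476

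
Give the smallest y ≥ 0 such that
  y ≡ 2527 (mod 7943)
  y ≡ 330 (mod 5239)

42242

Combine the congruences pairwise.
gcd(7943, 5239) = 169 and 169 | (330 − 2527), so the pair is consistent; merging gives y ≡ 42242 (mod 246233), where 246233 = lcm(7943, 5239).
The solution is unique modulo lcm(7943, 5239) = 246233.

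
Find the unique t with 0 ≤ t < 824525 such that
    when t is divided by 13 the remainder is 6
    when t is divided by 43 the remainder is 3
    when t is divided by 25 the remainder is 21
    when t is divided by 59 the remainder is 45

136571

The moduli are pairwise coprime; N = 13·43·25·59 = 824525.
N/13 = 63425; 63425 ≡ 11 (mod 13); 11·6 ≡ 1, so inverse 6.
N/43 = 19175; 19175 ≡ 40 (mod 43); 40·14 ≡ 1, so inverse 14.
N/25 = 32981; 32981 ≡ 6 (mod 25); 6·21 ≡ 1, so inverse 21.
N/59 = 13975; 13975 ≡ 51 (mod 59); 51·22 ≡ 1, so inverse 22.
t ≡ 6·63425·6 + 3·19175·14 + 21·32981·21 + 45·13975·22 = 31468521.
31468521 mod 824525 = 136571.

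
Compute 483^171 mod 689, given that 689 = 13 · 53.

Mod 13: 483 ≡ 2; by Fermat, exponent reduces to 171 mod 12 = 3; 2^3 ≡ 8 (mod 13).
Mod 53: 483 ≡ 6; by Fermat, exponent reduces to 171 mod 52 = 15; 6^15 ≡ 17 (mod 53).
Combine by CRT: x ≡ 8 (mod 13), x ≡ 17 (mod 53) ⇒ x ≡ 229 (mod 689).

229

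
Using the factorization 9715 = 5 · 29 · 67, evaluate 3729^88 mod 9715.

7541

Mod 5: 3729 ≡ 4; since 4 | 88, by Fermat 4^88 ≡ 1 (mod 5).
Mod 29: 3729 ≡ 17; by Fermat, exponent reduces to 88 mod 28 = 4; 17^4 ≡ 1 (mod 29).
Mod 67: 3729 ≡ 44; by Fermat, exponent reduces to 88 mod 66 = 22; 44^22 ≡ 37 (mod 67).
Combine by CRT: x ≡ 1 (mod 5), x ≡ 1 (mod 29), x ≡ 37 (mod 67) ⇒ x ≡ 7541 (mod 9715).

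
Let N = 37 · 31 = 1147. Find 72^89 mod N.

Mod 37: 72 ≡ 35; by Fermat, exponent reduces to 89 mod 36 = 17; 35^17 ≡ 19 (mod 37).
Mod 31: 72 ≡ 10; by Fermat, exponent reduces to 89 mod 30 = 29; 10^29 ≡ 28 (mod 31).
Combine by CRT: x ≡ 19 (mod 37), x ≡ 28 (mod 31) ⇒ x ≡ 648 (mod 1147).

648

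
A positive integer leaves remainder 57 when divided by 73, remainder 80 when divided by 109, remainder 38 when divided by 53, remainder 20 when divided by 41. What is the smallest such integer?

The moduli are pairwise coprime; N = 73·109·53·41 = 17290561.
N/73 = 236857; 236857 ≡ 45 (mod 73); 45·13 ≡ 1, so inverse 13.
N/109 = 158629; 158629 ≡ 34 (mod 109); 34·93 ≡ 1, so inverse 93.
N/53 = 326237; 326237 ≡ 22 (mod 53); 22·41 ≡ 1, so inverse 41.
N/41 = 421721; 421721 ≡ 36 (mod 41); 36·8 ≡ 1, so inverse 8.
x ≡ 57·236857·13 + 80·158629·93 + 38·326237·41 + 20·421721·8 = 1931463403.
1931463403 mod 17290561 = 12211132.

12211132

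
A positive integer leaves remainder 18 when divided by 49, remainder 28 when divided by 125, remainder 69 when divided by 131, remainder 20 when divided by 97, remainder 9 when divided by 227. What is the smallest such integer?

The moduli are pairwise coprime; N = 49·125·131·97·227 = 17667495125.
N/49 = 360561125; 360561125 ≡ 15 (mod 49); 15·36 ≡ 1, so inverse 36.
N/125 = 141339961; 141339961 ≡ 86 (mod 125); 86·16 ≡ 1, so inverse 16.
N/131 = 134866375; 134866375 ≡ 41 (mod 131); 41·16 ≡ 1, so inverse 16.
N/97 = 182139125; 182139125 ≡ 91 (mod 97); 91·16 ≡ 1, so inverse 16.
N/227 = 77830375; 77830375 ≡ 20 (mod 227); 20·193 ≡ 1, so inverse 193.
x ≡ 18·360561125·36 + 28·141339961·16 + 69·134866375·16 + 20·182139125·16 + 9·77830375·193 = 639332270903.
639332270903 mod 17667495125 = 3302446403.

3302446403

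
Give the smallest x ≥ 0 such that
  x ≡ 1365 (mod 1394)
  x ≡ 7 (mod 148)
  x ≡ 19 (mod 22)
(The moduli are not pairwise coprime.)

Combine the congruences pairwise.
gcd(1394, 148) = 2 and 2 | (7 − 1365), so the pair is consistent; merging gives x ≡ 47367 (mod 103156), where 103156 = lcm(1394, 148).
gcd(103156, 22) = 2 and 2 | (19 − 47367), so the pair is consistent; merging gives x ≡ 253679 (mod 1134716), where 1134716 = lcm(103156, 22).
The solution is unique modulo lcm(1394, 148, 22) = 1134716.

253679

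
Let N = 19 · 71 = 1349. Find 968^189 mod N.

Mod 19: 968 ≡ 18; by Fermat, exponent reduces to 189 mod 18 = 9; 18^9 ≡ 18 (mod 19).
Mod 71: 968 ≡ 45; by Fermat, exponent reduces to 189 mod 70 = 49; 45^49 ≡ 1 (mod 71).
Combine by CRT: x ≡ 18 (mod 19), x ≡ 1 (mod 71) ⇒ x ≡ 569 (mod 1349).

569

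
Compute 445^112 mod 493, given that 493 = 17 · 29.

1

Mod 17: 445 ≡ 3; since 16 | 112, by Fermat 3^112 ≡ 1 (mod 17).
Mod 29: 445 ≡ 10; since 28 | 112, by Fermat 10^112 ≡ 1 (mod 29).
Combine by CRT: x ≡ 1 (mod 17), x ≡ 1 (mod 29) ⇒ x ≡ 1 (mod 493).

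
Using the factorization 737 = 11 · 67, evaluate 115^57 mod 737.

Mod 11: 115 ≡ 5; by Fermat, exponent reduces to 57 mod 10 = 7; 5^7 ≡ 3 (mod 11).
Mod 67: 115 ≡ 48; 48^57 ≡ 43 (mod 67).
Combine by CRT: x ≡ 3 (mod 11), x ≡ 43 (mod 67) ⇒ x ≡ 311 (mod 737).

311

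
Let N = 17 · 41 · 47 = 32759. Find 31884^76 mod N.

3484

Mod 17: 31884 ≡ 9; by Fermat, exponent reduces to 76 mod 16 = 12; 9^12 ≡ 16 (mod 17).
Mod 41: 31884 ≡ 27; by Fermat, exponent reduces to 76 mod 40 = 36; 27^36 ≡ 40 (mod 41).
Mod 47: 31884 ≡ 18; by Fermat, exponent reduces to 76 mod 46 = 30; 18^30 ≡ 6 (mod 47).
Combine by CRT: x ≡ 16 (mod 17), x ≡ 40 (mod 41), x ≡ 6 (mod 47) ⇒ x ≡ 3484 (mod 32759).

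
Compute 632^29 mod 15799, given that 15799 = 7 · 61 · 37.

879

Mod 7: 632 ≡ 2; by Fermat, exponent reduces to 29 mod 6 = 5; 2^5 ≡ 4 (mod 7).
Mod 61: 632 ≡ 22; 22^29 ≡ 25 (mod 61).
Mod 37: 632 ≡ 3; 3^29 ≡ 28 (mod 37).
Combine by CRT: x ≡ 4 (mod 7), x ≡ 25 (mod 61), x ≡ 28 (mod 37) ⇒ x ≡ 879 (mod 15799).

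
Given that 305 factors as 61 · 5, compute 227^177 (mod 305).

Mod 61: 227 ≡ 44; by Fermat, exponent reduces to 177 mod 60 = 57; 44^57 ≡ 24 (mod 61).
Mod 5: 227 ≡ 2; by Fermat, exponent reduces to 177 mod 4 = 1; 2^1 ≡ 2 (mod 5).
Combine by CRT: x ≡ 24 (mod 61), x ≡ 2 (mod 5) ⇒ x ≡ 207 (mod 305).

207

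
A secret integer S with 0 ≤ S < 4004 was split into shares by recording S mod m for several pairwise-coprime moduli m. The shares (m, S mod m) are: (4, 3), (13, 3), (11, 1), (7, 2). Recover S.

1563

Combine the congruences pairwise.
From S ≡ 3 (mod 4) write S = 3 + 4t. Substituting into S ≡ 3 (mod 13) gives 4t ≡ 0 (mod 13), and since 4⁻¹ ≡ 10 (mod 13), t ≡ 0. Hence S ≡ 3 + 4·0 = 3 (mod 52).
From S ≡ 3 (mod 52) write S = 3 + 52t. Substituting into S ≡ 1 (mod 11) gives 52t ≡ 9 (mod 11), and since 8⁻¹ ≡ 7 (mod 11), t ≡ 8. Hence S ≡ 3 + 52·8 = 419 (mod 572).
From S ≡ 419 (mod 572) write S = 419 + 572t. Substituting into S ≡ 2 (mod 7) gives 572t ≡ 3 (mod 7), and since 5⁻¹ ≡ 3 (mod 7), t ≡ 2. Hence S ≡ 419 + 572·2 = 1563 (mod 4004).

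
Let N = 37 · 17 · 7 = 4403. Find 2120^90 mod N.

519

Mod 37: 2120 ≡ 11; by Fermat, exponent reduces to 90 mod 36 = 18; 11^18 ≡ 1 (mod 37).
Mod 17: 2120 ≡ 12; by Fermat, exponent reduces to 90 mod 16 = 10; 12^10 ≡ 9 (mod 17).
Mod 7: 2120 ≡ 6; since 6 | 90, by Fermat 6^90 ≡ 1 (mod 7).
Combine by CRT: x ≡ 1 (mod 37), x ≡ 9 (mod 17), x ≡ 1 (mod 7) ⇒ x ≡ 519 (mod 4403).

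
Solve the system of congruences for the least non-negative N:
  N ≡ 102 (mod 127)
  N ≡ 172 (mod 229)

18263

Combine the congruences pairwise.
From N ≡ 102 (mod 127) write N = 102 + 127t. Substituting into N ≡ 172 (mod 229) gives 127t ≡ 70 (mod 229), and since 127⁻¹ ≡ 110 (mod 229), t ≡ 143. Hence N ≡ 102 + 127·143 = 18263 (mod 29083).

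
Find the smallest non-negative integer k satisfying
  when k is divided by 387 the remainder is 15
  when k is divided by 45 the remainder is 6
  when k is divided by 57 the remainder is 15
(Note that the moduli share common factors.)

14721

gcd(387, 45) = 9 and 9 | (6 − 15), so the pair is consistent; merging gives k ≡ 1176 (mod 1935), where 1935 = lcm(387, 45).
gcd(1935, 57) = 3 and 3 | (15 − 1176), so the pair is consistent; merging gives k ≡ 14721 (mod 36765), where 36765 = lcm(1935, 57).
The solution is unique modulo lcm(387, 45, 57) = 36765.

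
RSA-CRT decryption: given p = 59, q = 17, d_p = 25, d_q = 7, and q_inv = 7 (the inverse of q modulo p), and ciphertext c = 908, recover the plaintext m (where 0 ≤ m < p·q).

811

m₁ = c^(d_p) mod p: c ≡ 23 (mod 59), and 23^25 mod 59 = 44.
m₂ = c^(d_q) mod q: c ≡ 7 (mod 17), and 7^7 mod 17 = 12.
h = q_inv·(m₁ − m₂) mod p = 7·(44 − 12) mod 59 = 47.
m = m₂ + h·q = 12 + 47·17 = 811.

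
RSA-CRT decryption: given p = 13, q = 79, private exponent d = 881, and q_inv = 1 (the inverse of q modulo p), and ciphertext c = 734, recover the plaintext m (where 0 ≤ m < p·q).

d_p = d mod (p−1) = 881 mod 12 = 5; d_q = d mod (q−1) = 23.
m₁ = c^(d_p) mod p: c ≡ 6 (mod 13), and 6^5 mod 13 = 2.
m₂ = c^(d_q) mod q: c ≡ 23 (mod 79), and 23^23 mod 79 = 55.
h = q_inv·(m₁ − m₂) mod p = 1·(2 − 55) mod 13 = 12.
m = m₂ + h·q = 55 + 12·79 = 1003.

1003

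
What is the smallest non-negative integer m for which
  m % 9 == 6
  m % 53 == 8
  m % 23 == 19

Combine the congruences pairwise.
From m ≡ 6 (mod 9) write m = 6 + 9t. Substituting into m ≡ 8 (mod 53) gives 9t ≡ 2 (mod 53), and since 9⁻¹ ≡ 6 (mod 53), t ≡ 12. Hence m ≡ 6 + 9·12 = 114 (mod 477).
From m ≡ 114 (mod 477) write m = 114 + 477t. Substituting into m ≡ 19 (mod 23) gives 477t ≡ 20 (mod 23), and since 17⁻¹ ≡ 19 (mod 23), t ≡ 12. Hence m ≡ 114 + 477·12 = 5838 (mod 10971).

5838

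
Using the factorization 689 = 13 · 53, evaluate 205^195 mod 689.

584

Mod 13: 205 ≡ 10; by Fermat, exponent reduces to 195 mod 12 = 3; 10^3 ≡ 12 (mod 13).
Mod 53: 205 ≡ 46; by Fermat, exponent reduces to 195 mod 52 = 39; 46^39 ≡ 1 (mod 53).
Combine by CRT: x ≡ 12 (mod 13), x ≡ 1 (mod 53) ⇒ x ≡ 584 (mod 689).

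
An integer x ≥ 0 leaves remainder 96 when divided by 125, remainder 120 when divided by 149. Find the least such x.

18596

From x ≡ 96 (mod 125) write x = 96 + 125t. Substituting into x ≡ 120 (mod 149) gives 125t ≡ 24 (mod 149), and since 125⁻¹ ≡ 31 (mod 149), t ≡ 148. Hence x ≡ 96 + 125·148 = 18596 (mod 18625).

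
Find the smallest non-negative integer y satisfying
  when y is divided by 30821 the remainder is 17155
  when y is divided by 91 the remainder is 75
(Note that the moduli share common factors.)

Combine the congruences pairwise.
gcd(30821, 91) = 7 and 7 | (75 − 17155), so the pair is consistent; merging gives y ≡ 387007 (mod 400673), where 400673 = lcm(30821, 91).
The solution is unique modulo lcm(30821, 91) = 400673.

387007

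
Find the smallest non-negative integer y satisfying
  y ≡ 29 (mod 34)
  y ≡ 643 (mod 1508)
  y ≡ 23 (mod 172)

Combine the congruences pairwise.
gcd(34, 1508) = 2 and 2 | (643 − 29), so the pair is consistent; merging gives y ≡ 21755 (mod 25636), where 25636 = lcm(34, 1508).
gcd(25636, 172) = 4 and 4 | (23 − 21755), so the pair is consistent; merging gives y ≡ 380659 (mod 1102348), where 1102348 = lcm(25636, 172).
The solution is unique modulo lcm(34, 1508, 172) = 1102348.

380659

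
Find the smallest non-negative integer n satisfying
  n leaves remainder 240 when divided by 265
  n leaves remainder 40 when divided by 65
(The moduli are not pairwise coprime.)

3420

Combine the congruences pairwise.
gcd(265, 65) = 5 and 5 | (40 − 240), so the pair is consistent; merging gives n ≡ 3420 (mod 3445), where 3445 = lcm(265, 65).
The solution is unique modulo lcm(265, 65) = 3445.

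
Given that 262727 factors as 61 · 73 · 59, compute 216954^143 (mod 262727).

90191

Mod 61: 216954 ≡ 38; by Fermat, exponent reduces to 143 mod 60 = 23; 38^23 ≡ 33 (mod 61).
Mod 73: 216954 ≡ 71; by Fermat, exponent reduces to 143 mod 72 = 71; 71^71 ≡ 36 (mod 73).
Mod 59: 216954 ≡ 11; by Fermat, exponent reduces to 143 mod 58 = 27; 11^27 ≡ 39 (mod 59).
Combine by CRT: x ≡ 33 (mod 61), x ≡ 36 (mod 73), x ≡ 39 (mod 59) ⇒ x ≡ 90191 (mod 262727).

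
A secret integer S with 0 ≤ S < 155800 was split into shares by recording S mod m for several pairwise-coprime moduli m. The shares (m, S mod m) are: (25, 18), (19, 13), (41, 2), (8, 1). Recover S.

30793

From S ≡ 18 (mod 25) write S = 18 + 25t. Substituting into S ≡ 13 (mod 19) gives 25t ≡ 14 (mod 19), and since 6⁻¹ ≡ 16 (mod 19), t ≡ 15. Hence S ≡ 18 + 25·15 = 393 (mod 475).
From S ≡ 393 (mod 475) write S = 393 + 475t. Substituting into S ≡ 2 (mod 41) gives 475t ≡ 19 (mod 41), and since 24⁻¹ ≡ 12 (mod 41), t ≡ 23. Hence S ≡ 393 + 475·23 = 11318 (mod 19475).
From S ≡ 11318 (mod 19475) write S = 11318 + 19475t. Substituting into S ≡ 1 (mod 8) gives 19475t ≡ 3 (mod 8), and since 3⁻¹ ≡ 3 (mod 8), t ≡ 1. Hence S ≡ 11318 + 19475·1 = 30793 (mod 155800).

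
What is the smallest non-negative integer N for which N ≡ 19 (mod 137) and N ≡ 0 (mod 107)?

From N ≡ 19 (mod 137) write N = 19 + 137t. Substituting into N ≡ 0 (mod 107) gives 137t ≡ 88 (mod 107), and since 30⁻¹ ≡ 25 (mod 107), t ≡ 60. Hence N ≡ 19 + 137·60 = 8239 (mod 14659).

8239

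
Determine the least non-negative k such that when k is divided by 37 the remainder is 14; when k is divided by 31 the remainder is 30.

495

Combine the congruences pairwise.
From k ≡ 14 (mod 37) write k = 14 + 37t. Substituting into k ≡ 30 (mod 31) gives 37t ≡ 16 (mod 31), and since 6⁻¹ ≡ 26 (mod 31), t ≡ 13. Hence k ≡ 14 + 37·13 = 495 (mod 1147).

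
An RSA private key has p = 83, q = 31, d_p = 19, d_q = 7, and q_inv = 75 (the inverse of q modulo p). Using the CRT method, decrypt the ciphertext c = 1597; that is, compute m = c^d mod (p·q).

m₁ = c^(d_p) mod p: c ≡ 20 (mod 83), and 20^19 mod 83 = 53.
m₂ = c^(d_q) mod q: c ≡ 16 (mod 31), and 16^7 mod 31 = 8.
h = q_inv·(m₁ − m₂) mod p = 75·(53 − 8) mod 83 = 55.
m = m₂ + h·q = 8 + 55·31 = 1713.

1713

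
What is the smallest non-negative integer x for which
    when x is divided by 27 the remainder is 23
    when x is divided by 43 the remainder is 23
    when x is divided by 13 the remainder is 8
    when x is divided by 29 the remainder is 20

Combine the congruences pairwise.
From x ≡ 23 (mod 27) write x = 23 + 27t. Substituting into x ≡ 23 (mod 43) gives 27t ≡ 0 (mod 43), and since 27⁻¹ ≡ 8 (mod 43), t ≡ 0. Hence x ≡ 23 + 27·0 = 23 (mod 1161).
From x ≡ 23 (mod 1161) write x = 23 + 1161t. Substituting into x ≡ 8 (mod 13) gives 1161t ≡ 11 (mod 13), and since 4⁻¹ ≡ 10 (mod 13), t ≡ 6. Hence x ≡ 23 + 1161·6 = 6989 (mod 15093).
From x ≡ 6989 (mod 15093) write x = 6989 + 15093t. Substituting into x ≡ 20 (mod 29) gives 15093t ≡ 20 (mod 29), and since 13⁻¹ ≡ 9 (mod 29), t ≡ 6. Hence x ≡ 6989 + 15093·6 = 97547 (mod 437697).

97547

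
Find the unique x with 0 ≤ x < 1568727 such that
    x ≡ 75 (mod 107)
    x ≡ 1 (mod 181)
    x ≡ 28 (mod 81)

19549

Combine the congruences pairwise.
From x ≡ 75 (mod 107) write x = 75 + 107t. Substituting into x ≡ 1 (mod 181) gives 107t ≡ 107 (mod 181), and since 107⁻¹ ≡ 22 (mod 181), t ≡ 1. Hence x ≡ 75 + 107·1 = 182 (mod 19367).
From x ≡ 182 (mod 19367) write x = 182 + 19367t. Substituting into x ≡ 28 (mod 81) gives 19367t ≡ 8 (mod 81), and since 8⁻¹ ≡ 71 (mod 81), t ≡ 1. Hence x ≡ 182 + 19367·1 = 19549 (mod 1568727).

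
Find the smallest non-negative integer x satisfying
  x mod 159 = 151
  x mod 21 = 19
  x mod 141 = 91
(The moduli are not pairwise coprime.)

19549

gcd(159, 21) = 3 and 3 | (19 − 151), so the pair is consistent; merging gives x ≡ 628 (mod 1113), where 1113 = lcm(159, 21).
gcd(1113, 141) = 3 and 3 | (91 − 628), so the pair is consistent; merging gives x ≡ 19549 (mod 52311), where 52311 = lcm(1113, 141).
The solution is unique modulo lcm(159, 21, 141) = 52311.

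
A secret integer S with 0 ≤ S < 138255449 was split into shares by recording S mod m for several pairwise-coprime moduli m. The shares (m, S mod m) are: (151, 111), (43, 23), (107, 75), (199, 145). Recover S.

From S ≡ 111 (mod 151) write S = 111 + 151t. Substituting into S ≡ 23 (mod 43) gives 151t ≡ 41 (mod 43), and since 22⁻¹ ≡ 2 (mod 43), t ≡ 39. Hence S ≡ 111 + 151·39 = 6000 (mod 6493).
From S ≡ 6000 (mod 6493) write S = 6000 + 6493t. Substituting into S ≡ 75 (mod 107) gives 6493t ≡ 67 (mod 107), and since 73⁻¹ ≡ 22 (mod 107), t ≡ 83. Hence S ≡ 6000 + 6493·83 = 544919 (mod 694751).
From S ≡ 544919 (mod 694751) write S = 544919 + 694751t. Substituting into S ≡ 145 (mod 199) gives 694751t ≡ 88 (mod 199), and since 42⁻¹ ≡ 109 (mod 199), t ≡ 40. Hence S ≡ 544919 + 694751·40 = 28334959 (mod 138255449).

28334959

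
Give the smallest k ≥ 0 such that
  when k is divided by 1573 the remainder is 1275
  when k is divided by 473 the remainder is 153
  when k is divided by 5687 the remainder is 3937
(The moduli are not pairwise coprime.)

1226642

Combine the congruences pairwise.
gcd(1573, 473) = 11 and 11 | (153 − 1275), so the pair is consistent; merging gives k ≡ 9140 (mod 67639), where 67639 = lcm(1573, 473).
gcd(67639, 5687) = 121 and 121 | (3937 − 9140), so the pair is consistent; merging gives k ≡ 1226642 (mod 3179033), where 3179033 = lcm(67639, 5687).
The solution is unique modulo lcm(1573, 473, 5687) = 3179033.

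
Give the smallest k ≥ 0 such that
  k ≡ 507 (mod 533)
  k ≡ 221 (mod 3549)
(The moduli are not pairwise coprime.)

gcd(533, 3549) = 13 and 13 | (221 − 507), so the pair is consistent; merging gives k ≡ 57005 (mod 145509), where 145509 = lcm(533, 3549).
The solution is unique modulo lcm(533, 3549) = 145509.

57005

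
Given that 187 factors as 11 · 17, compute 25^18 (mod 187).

115

Mod 11: 25 ≡ 3; by Fermat, exponent reduces to 18 mod 10 = 8; 3^8 ≡ 5 (mod 11).
Mod 17: 25 ≡ 8; by Fermat, exponent reduces to 18 mod 16 = 2; 8^2 ≡ 13 (mod 17).
Combine by CRT: x ≡ 5 (mod 11), x ≡ 13 (mod 17) ⇒ x ≡ 115 (mod 187).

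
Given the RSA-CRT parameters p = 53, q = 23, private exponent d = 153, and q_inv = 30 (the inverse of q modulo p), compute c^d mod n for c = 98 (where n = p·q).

d_p = d mod (p−1) = 153 mod 52 = 49; d_q = d mod (q−1) = 21.
m₁ = c^(d_p) mod p: c ≡ 45 (mod 53), and 45^49 mod 53 = 3.
m₂ = c^(d_q) mod q: c ≡ 6 (mod 23), and 6^21 mod 23 = 4.
h = q_inv·(m₁ − m₂) mod p = 30·(3 − 4) mod 53 = 23.
m = m₂ + h·q = 4 + 23·23 = 533.

533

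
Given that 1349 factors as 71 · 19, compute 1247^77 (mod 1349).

Mod 71: 1247 ≡ 40; by Fermat, exponent reduces to 77 mod 70 = 7; 40^7 ≡ 57 (mod 71).
Mod 19: 1247 ≡ 12; by Fermat, exponent reduces to 77 mod 18 = 5; 12^5 ≡ 8 (mod 19).
Combine by CRT: x ≡ 57 (mod 71), x ≡ 8 (mod 19) ⇒ x ≡ 483 (mod 1349).

483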